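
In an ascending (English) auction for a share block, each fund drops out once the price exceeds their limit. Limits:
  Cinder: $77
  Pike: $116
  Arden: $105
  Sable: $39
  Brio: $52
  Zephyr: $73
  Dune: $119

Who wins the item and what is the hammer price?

Dune wins at $116

Limits ranked: 119 (Dune) > 116 (Pike) > 105 (Arden) > 77 (Cinder) > 73 (Zephyr) > 52 (Brio) > …
Pike is the last rival to drop out, at $116; Dune remains and wins at that price.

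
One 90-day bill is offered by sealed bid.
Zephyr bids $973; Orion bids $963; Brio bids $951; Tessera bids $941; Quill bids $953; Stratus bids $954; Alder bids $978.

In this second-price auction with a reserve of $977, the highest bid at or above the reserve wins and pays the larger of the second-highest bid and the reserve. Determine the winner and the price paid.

Second-price auction with a reserve of $977: the highest bid at or above the reserve wins and pays the larger of the second-highest bid and the reserve.
Bids ranked: 978 (Alder) > 973 (Zephyr) > 963 (Orion) > 954 (Stratus) > 953 (Quill) > 951 (Brio) > …
Alder has the top bid at or above the reserve ($978).
Second-highest bid $973 is below the reserve $977, so the reserve binds → payment $977.

Alder pays $977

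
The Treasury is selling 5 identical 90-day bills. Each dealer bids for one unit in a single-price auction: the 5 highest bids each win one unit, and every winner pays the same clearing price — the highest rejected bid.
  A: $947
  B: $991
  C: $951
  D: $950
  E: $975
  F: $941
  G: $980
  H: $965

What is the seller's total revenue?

Sorting: 991 (B), 980 (G), 975 (E), 965 (H), 951 (C), 950 (D), 947 (A), …
Top 5: B, G, E, H, C.
Clearing price = highest rejected bid = $950.
Total revenue = 5 × $950 = $4,750.

Total revenue: $4,750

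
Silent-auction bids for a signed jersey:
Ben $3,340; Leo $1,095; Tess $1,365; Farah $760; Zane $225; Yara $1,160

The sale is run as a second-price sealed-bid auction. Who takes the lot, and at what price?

Ben pays $1,365

Sorting bids: 3,340 (Ben) > 1,365 (Tess) > 1,160 (Yara) > 1,095 (Leo) > 760 (Farah) > 225 (Zane)
Ben wins with the highest bid; price is set by the runner-up at $1,365.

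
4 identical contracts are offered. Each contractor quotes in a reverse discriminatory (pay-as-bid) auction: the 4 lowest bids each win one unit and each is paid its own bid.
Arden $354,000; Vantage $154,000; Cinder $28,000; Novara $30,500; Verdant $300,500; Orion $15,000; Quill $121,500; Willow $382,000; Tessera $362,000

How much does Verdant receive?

Verdant is paid $0

Bids ranked low→high: 15,000 (Orion), 28,000 (Cinder), 30,500 (Novara), 121,500 (Quill), 154,000 (Vantage), 300,500 (Verdant), …
Winners (4 units): Orion, Cinder, Novara, Quill.
Verdant does not win → $0.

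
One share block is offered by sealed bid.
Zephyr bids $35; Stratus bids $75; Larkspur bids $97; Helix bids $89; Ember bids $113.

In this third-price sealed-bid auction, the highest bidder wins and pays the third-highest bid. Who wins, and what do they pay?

Ember pays $89

Third-price sealed-bid auction: the highest bidder wins and pays the third-highest bid.
Sorting bids: 113 (Ember) > 97 (Larkspur) > 89 (Helix) > 75 (Stratus) > 35 (Zephyr)
Ember wins; payment is bid #3 in the ranking = $89.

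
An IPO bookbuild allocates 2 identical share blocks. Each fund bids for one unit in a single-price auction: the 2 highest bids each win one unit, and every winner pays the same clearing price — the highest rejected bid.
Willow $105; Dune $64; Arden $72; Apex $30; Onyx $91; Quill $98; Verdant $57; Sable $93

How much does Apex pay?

Sorting: 105 (Willow), 98 (Quill), 93 (Sable), 91 (Onyx), …
Winners (2 units): Willow, Quill.
Highest unsuccessful bid: $93 → clearing price.
Apex does not win → pays $0.

Apex pays $0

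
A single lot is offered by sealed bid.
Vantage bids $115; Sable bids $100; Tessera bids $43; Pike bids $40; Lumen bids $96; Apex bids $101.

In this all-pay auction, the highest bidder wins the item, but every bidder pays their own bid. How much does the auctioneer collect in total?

Total revenue: $495

Rule: the highest bidder wins the item, but every bidder pays their own bid.
Bids ranked: 115 (Vantage) > 101 (Apex) > 100 (Sable) > 96 (Lumen) > 43 (Tessera) > 40 (Pike)
Every bidder forfeits their bid regardless of winning.
Revenue = 115 + 100 + 43 + 40 + 96 + 101 = $495.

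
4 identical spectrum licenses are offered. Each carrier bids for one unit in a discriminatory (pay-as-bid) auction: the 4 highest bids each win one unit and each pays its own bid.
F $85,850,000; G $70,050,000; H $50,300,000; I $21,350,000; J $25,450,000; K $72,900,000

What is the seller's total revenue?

Ordering the bids: 85,850,000 (F), 72,900,000 (K), 70,050,000 (G), 50,300,000 (H), 25,450,000 (J), 21,350,000 (I)
Winners (4 units): F, K, G, H.
Total revenue = 85,850,000 + 72,900,000 + 70,050,000 + 50,300,000 = $279,100,000.

Total revenue: $279,100,000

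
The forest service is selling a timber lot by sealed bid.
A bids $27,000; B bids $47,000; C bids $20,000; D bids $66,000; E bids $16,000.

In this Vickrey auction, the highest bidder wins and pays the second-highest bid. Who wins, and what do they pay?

Bids in order: 66,000 (D) > 47,000 (B) > 27,000 (A) > 20,000 (C) > 16,000 (E)
Second-price: D pays B's bid of $47,000.

D pays $47,000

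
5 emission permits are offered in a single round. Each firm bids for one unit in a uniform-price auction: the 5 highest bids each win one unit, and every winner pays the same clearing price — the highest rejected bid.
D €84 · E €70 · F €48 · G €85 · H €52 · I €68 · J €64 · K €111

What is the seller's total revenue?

Total revenue: €320

Ordering the bids: 111 (K), 85 (G), 84 (D), 70 (E), 68 (I), 64 (J), 52 (H), …
Winners (5 units): K, G, D, E, I.
Clearing price = highest rejected bid = €64.
Total revenue = 5 × €64 = €320.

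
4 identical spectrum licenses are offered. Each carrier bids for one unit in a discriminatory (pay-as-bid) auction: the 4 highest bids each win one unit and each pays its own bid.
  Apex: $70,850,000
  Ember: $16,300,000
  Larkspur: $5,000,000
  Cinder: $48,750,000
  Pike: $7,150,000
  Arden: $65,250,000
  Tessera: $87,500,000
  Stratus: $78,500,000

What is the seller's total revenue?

Sorting: 87,500,000 (Tessera), 78,500,000 (Stratus), 70,850,000 (Apex), 65,250,000 (Arden), 48,750,000 (Cinder), 16,300,000 (Ember), …
Top 4: Tessera, Stratus, Apex, Arden.
Total revenue = 87,500,000 + 78,500,000 + 70,850,000 + 65,250,000 = $302,100,000.

Total revenue: $302,100,000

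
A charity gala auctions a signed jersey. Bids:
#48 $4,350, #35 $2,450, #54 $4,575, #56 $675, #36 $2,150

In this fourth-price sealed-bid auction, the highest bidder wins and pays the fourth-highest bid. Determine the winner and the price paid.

#54 pays $2,150

Bids ranked: 4,575 (#54) > 4,350 (#48) > 2,450 (#35) > 2,150 (#36) > 675 (#56)
#54 is highest; pays the fourth-highest bid, $2,150.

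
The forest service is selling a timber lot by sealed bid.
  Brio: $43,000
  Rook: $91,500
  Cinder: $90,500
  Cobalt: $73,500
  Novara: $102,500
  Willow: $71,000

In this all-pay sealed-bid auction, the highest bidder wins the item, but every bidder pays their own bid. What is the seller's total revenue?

Rule: the highest bidder wins the item, but every bidder pays their own bid.
Sorting bids: 102,500 (Novara) > 91,500 (Rook) > 90,500 (Cinder) > 73,500 (Cobalt) > 71,000 (Willow) > 43,000 (Brio)
Every bidder forfeits their bid regardless of winning.
Revenue = 43,000 + 91,500 + 90,500 + 73,500 + 102,500 + 71,000 = $472,000.

Total revenue: $472,000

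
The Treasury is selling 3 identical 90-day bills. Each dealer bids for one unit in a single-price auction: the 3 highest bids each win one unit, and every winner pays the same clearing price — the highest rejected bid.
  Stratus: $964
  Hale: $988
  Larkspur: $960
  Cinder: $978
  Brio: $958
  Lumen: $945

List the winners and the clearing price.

Sorting: 988 (Hale), 978 (Cinder), 964 (Stratus), 960 (Larkspur), 958 (Brio), …
Winners (3 units): Hale, Cinder, Stratus.
First losing bid is Larkspur's $960, which sets the uniform price.

Hale, Cinder, Stratus; each pays $960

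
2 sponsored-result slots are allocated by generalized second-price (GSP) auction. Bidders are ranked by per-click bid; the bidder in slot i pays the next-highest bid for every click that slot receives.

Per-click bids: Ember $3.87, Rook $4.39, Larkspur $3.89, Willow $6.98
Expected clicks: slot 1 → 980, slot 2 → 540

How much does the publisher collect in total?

Total revenue: $6402.80

Per-click bids in order: $6.98 (Willow) > $4.39 (Rook) > $3.89 (Larkspur) > …
Slot 1: Willow pays $4.39 × 980 = $4302.20
Slot 2: Rook pays $3.89 × 540 = $2100.60
Total = $6402.80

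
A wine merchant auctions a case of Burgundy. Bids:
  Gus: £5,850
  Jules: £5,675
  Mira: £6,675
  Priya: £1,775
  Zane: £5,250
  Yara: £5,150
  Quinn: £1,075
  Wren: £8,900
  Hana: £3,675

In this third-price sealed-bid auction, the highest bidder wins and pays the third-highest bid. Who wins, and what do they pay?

Wren pays £5,850

Bids in order: 8,900 (Wren) > 6,675 (Mira) > 5,850 (Gus) > 5,675 (Jules) > 5,250 (Zane) > 5,150 (Yara) > …
Wren is highest; pays the third-highest bid, £5,850.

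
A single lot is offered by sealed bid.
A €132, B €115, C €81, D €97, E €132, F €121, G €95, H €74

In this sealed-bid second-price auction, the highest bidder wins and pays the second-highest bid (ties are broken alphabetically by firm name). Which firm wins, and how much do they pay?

Sorting bids: 132 (A) > 132 (E) > 121 (F) > 115 (B) > 97 (D) > 95 (G) > …
Tie at €132 → A wins by tie-break.
Second-price: A pays E's bid of €132.

A pays €132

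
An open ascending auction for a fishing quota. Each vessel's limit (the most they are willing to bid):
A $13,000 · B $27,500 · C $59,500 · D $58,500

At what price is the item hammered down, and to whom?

Rule: the price rises until one bidder remains; the winner pays the price at which the last rival dropped out.
Limits ranked: 59,500 (C) > 58,500 (D) > 27,500 (B) > 13,000 (A)
Once the price passes $58,500, only C is left; the hammer falls at D's limit of $58,500.

C wins at $58,500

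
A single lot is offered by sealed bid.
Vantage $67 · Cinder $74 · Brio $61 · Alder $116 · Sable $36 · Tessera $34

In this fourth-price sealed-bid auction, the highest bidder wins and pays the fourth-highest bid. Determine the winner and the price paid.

Alder pays $61

Rule: the highest bidder wins and pays the fourth-highest bid.
Sorting bids: 116 (Alder) > 74 (Cinder) > 67 (Vantage) > 61 (Brio) > 36 (Sable) > 34 (Tessera)
Alder wins; payment is bid #4 in the ranking = $61.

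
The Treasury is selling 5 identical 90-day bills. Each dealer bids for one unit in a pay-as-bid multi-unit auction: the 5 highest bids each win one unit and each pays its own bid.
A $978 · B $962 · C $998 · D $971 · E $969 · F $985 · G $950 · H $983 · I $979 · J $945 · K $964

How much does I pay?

I pays $979

Ordering the bids: 998 (C), 985 (F), 983 (H), 979 (I), 978 (A), 971 (D), 969 (E), …
Winners (5 units): C, F, H, I, A.
I wins → own bid $979.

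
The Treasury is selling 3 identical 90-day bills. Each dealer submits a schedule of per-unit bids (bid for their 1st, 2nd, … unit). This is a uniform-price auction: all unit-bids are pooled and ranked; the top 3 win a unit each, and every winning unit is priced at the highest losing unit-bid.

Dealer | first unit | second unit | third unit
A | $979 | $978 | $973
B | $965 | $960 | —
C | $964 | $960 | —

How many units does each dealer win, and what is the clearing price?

A 3; clearing price $965

All unit-bids, highest first — top 3: 979 (A-1), 978 (A-2), 973 (A-3)
The (k+1)-th unit-bid is $965.
Allocation: A 3.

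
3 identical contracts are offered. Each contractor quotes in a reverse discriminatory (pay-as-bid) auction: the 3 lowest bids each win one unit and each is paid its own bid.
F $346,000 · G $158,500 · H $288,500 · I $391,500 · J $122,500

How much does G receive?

Sorting: 122,500 (J), 158,500 (G), 288,500 (H), 346,000 (F), 391,500 (I)
Lowest 3: J, G, H.
G wins → own bid $158,500.

G is paid $158,500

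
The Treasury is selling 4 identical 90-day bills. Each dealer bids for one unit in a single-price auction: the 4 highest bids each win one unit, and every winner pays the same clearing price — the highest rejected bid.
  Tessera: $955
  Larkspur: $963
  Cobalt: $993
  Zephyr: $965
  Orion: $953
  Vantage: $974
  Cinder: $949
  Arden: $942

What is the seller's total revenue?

Bids ranked high→low: 993 (Cobalt), 974 (Vantage), 965 (Zephyr), 963 (Larkspur), 955 (Tessera), 953 (Orion), …
The 4 highest are Cobalt, Vantage, Zephyr, Larkspur.
Clearing price = highest rejected bid = $955.
Total revenue = 4 × $955 = $3,820.

Total revenue: $3,820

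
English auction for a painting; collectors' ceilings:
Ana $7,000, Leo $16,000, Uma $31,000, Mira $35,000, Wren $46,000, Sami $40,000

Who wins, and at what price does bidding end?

Limits in order: 46,000 (Wren) > 40,000 (Sami) > 35,000 (Mira) > 31,000 (Uma) > 16,000 (Leo) > 7,000 (Ana)
Bidding ends when Sami exits at $40,000; Wren takes it.

Wren wins at $40,000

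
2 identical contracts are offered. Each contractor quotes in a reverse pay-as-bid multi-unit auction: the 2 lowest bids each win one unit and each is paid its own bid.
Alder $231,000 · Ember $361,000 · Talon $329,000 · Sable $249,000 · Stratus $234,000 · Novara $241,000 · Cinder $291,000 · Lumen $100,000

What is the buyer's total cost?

Total cost: $331,000

Sorting: 100,000 (Lumen), 231,000 (Alder), 234,000 (Stratus), 241,000 (Novara), …
Lowest 2: Lumen, Alder.
Total cost = 100,000 + 231,000 = $331,000.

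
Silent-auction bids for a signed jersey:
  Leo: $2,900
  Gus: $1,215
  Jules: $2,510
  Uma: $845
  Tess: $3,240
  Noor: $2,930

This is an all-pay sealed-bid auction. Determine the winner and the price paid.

Tess pays $3,240

Bids in order: 3,240 (Tess) > 2,930 (Noor) > 2,900 (Leo) > 2,510 (Jules) > 1,215 (Gus) > 845 (Uma)
Tess wins with the top bid; all bids are sunk regardless.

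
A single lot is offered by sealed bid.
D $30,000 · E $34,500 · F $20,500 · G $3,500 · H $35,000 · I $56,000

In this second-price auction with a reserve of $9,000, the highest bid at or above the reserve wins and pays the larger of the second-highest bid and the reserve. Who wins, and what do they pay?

Sorting bids: 56,000 (I) > 35,000 (H) > 34,500 (E) > 30,000 (D) > 20,500 (F) > 3,500 (G)
Highest eligible bid: I at $56,000.
max(second-highest $35,000, reserve $9,000) = $35,000; the reserve does not bind.

I pays $35,000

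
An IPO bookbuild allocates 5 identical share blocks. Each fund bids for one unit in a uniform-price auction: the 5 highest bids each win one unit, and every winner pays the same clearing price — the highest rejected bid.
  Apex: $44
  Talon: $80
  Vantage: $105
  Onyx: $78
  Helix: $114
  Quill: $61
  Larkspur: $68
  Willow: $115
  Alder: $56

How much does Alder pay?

Alder pays $0

Bids ranked high→low: 115 (Willow), 114 (Helix), 105 (Vantage), 80 (Talon), 78 (Onyx), 68 (Larkspur), 61 (Quill), …
Winners (5 units): Willow, Helix, Vantage, Talon, Onyx.
First losing bid is Larkspur's $68, which sets the uniform price.
Alder does not win → pays $0.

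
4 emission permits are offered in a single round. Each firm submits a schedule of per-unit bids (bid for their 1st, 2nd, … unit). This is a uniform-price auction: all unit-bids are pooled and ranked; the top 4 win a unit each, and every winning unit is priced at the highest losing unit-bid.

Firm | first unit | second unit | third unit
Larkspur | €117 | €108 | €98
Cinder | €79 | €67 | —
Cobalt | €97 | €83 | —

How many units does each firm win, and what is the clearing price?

Cobalt 1, Larkspur 3; clearing price €83

Pooled unit-bids ranked (top 4): 117 (Larkspur-1), 108 (Larkspur-2), 98 (Larkspur-3), 97 (Cobalt-1)
The (k+1)-th unit-bid is €83.
Allocation: Cobalt 1, Larkspur 3.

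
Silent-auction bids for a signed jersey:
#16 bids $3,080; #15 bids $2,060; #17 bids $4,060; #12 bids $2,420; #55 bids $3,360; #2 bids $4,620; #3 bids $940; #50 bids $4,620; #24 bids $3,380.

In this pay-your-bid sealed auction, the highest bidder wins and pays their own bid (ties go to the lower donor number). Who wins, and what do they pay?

#2 pays $4,620

Bids in order: 4,620 (#2) > 4,620 (#50) > 4,060 (#17) > 3,380 (#24) > 3,360 (#55) > 3,080 (#16) > …
Tie at $4,620 → #2 wins by tie-break.
#2 has the highest bid and pays exactly that: $4,620.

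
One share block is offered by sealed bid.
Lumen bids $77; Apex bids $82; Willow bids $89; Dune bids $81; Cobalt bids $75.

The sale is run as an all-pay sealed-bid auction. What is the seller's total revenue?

Sorting bids: 89 (Willow) > 82 (Apex) > 81 (Dune) > 77 (Lumen) > 75 (Cobalt)
Every bidder forfeits their bid regardless of winning.
Revenue = 77 + 82 + 89 + 81 + 75 = $404.

Total revenue: $404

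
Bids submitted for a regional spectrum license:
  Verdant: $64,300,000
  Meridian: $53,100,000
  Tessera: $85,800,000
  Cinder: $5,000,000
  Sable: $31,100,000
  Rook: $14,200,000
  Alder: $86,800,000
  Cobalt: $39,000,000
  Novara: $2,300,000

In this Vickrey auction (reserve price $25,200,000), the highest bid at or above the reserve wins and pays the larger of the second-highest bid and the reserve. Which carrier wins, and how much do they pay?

Bids ranked: 86,800,000 (Alder) > 85,800,000 (Tessera) > 64,300,000 (Verdant) > 53,100,000 (Meridian) > 39,000,000 (Cobalt) > 31,100,000 (Sable) > …
Highest eligible bid: Alder at $86,800,000.
max(second-highest $85,800,000, reserve $25,200,000) = $85,800,000; the reserve does not bind.

Alder pays $85,800,000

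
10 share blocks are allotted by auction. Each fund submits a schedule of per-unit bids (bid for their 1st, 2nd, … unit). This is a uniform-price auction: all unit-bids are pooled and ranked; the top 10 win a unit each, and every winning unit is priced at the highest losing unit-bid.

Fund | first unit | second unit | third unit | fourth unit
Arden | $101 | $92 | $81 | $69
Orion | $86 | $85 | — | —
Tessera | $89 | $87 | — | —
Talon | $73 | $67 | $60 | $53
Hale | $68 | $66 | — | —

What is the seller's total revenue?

Total revenue: $670

All unit-bids, highest first — top 10: 101 (Arden-1), 92 (Arden-2), 89 (Tessera-1), 87 (Tessera-2), 86 (Orion-1), 85 (Orion-2), 81 (Arden-3), 73 (Talon-1), 69 (Arden-4), 68 (Hale-1)
First bid not allocated: $67.
Allocation: Arden 4, Hale 1, Orion 2, Talon 1, Tessera 2. Every unit priced at $67.
Revenue = 10 × 67 = $670.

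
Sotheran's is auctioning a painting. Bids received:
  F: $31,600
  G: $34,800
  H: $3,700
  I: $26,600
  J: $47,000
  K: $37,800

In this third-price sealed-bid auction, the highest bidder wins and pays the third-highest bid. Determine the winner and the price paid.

Bids ranked: 47,000 (J) > 37,800 (K) > 34,800 (G) > 31,600 (F) > 26,600 (I) > 3,700 (H)
J is highest; pays the third-highest bid, $34,800.

J pays $34,800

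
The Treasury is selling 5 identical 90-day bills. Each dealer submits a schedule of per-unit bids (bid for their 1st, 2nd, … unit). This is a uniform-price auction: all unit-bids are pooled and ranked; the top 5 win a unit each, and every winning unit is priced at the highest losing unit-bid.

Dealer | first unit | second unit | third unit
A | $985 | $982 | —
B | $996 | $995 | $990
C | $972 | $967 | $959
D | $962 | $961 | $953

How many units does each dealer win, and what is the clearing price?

A 2, B 3; clearing price $972

Merging the schedules and taking the best 5: 996 (B-1), 995 (B-2), 990 (B-3), 985 (A-1), 982 (A-2)
Highest rejected unit-bid = $972.
Allocation: A 2, B 3.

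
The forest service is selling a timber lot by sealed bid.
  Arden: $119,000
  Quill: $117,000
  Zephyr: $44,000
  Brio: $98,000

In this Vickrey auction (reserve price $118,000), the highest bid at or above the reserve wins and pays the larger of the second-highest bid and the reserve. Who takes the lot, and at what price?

Arden pays $118,000

Bids ranked: 119,000 (Arden) > 117,000 (Quill) > 98,000 (Brio) > 44,000 (Zephyr)
Arden has the top bid at or above the reserve ($119,000).
Second-highest bid $117,000 is below the reserve $118,000, so the reserve binds → payment $118,000.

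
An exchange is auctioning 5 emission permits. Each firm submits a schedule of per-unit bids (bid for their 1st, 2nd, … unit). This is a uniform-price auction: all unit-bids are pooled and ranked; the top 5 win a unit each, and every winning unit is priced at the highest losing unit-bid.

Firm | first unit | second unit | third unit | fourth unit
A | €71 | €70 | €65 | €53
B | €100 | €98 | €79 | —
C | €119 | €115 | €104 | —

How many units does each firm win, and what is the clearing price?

Merging the schedules and taking the best 5: 119 (C-1), 115 (C-2), 104 (C-3), 100 (B-1), 98 (B-2)
First bid not allocated: €79.
Allocation: B 2, C 3.

B 2, C 3; clearing price €79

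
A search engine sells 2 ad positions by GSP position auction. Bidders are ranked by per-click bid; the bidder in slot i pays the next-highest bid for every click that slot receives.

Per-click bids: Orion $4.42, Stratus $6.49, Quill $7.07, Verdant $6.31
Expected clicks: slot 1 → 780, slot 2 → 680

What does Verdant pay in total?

Per-click bids in order: $7.07 (Quill) > $6.49 (Stratus) > $6.31 (Verdant) > …
Verdant ranks below slot 2 → no slot, pays nothing.

Verdant pays $0.00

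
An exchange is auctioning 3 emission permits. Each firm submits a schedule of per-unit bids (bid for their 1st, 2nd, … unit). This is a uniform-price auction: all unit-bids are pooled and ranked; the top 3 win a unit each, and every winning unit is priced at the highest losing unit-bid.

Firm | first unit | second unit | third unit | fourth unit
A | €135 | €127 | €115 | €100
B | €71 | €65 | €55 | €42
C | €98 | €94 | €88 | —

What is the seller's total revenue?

All unit-bids, highest first — top 3: 135 (A-1), 127 (A-2), 115 (A-3)
First bid not allocated: €100.
Allocation: A 3. Every unit priced at €100.
Revenue = 3 × 100 = €300.

Total revenue: €300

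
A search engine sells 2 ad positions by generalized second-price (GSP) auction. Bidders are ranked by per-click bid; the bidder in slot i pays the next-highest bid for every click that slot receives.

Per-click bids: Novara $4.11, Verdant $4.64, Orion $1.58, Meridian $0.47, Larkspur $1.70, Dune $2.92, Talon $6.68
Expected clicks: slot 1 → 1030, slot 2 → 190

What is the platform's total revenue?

Per-click bids in order: $6.68 (Talon) > $4.64 (Verdant) > $4.11 (Novara) > …
Slot 1: Talon pays $4.64 × 1030 = $4779.20
Slot 2: Verdant pays $4.11 × 190 = $780.90
Total = $5560.10

Total revenue: $5560.10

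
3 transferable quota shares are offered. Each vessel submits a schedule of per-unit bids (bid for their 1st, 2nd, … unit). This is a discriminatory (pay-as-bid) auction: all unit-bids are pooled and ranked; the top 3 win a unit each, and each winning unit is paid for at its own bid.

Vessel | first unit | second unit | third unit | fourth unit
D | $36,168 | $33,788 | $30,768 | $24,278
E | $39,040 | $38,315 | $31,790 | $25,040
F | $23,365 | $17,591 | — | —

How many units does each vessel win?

Merging the schedules and taking the best 3: 39,040 (E-1), 38,315 (E-2), 36,168 (D-1)
Next rejected bid: $33,788 (not a price — pay-as-bid).
Allocation: D 1, E 2.

D 1, E 2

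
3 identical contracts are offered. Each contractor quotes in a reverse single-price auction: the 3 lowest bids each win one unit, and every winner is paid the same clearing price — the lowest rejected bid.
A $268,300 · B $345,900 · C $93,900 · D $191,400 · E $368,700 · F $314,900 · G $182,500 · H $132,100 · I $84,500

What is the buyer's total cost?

Total cost: $547,500

Ordering the bids: 84,500 (I), 93,900 (C), 132,100 (H), 182,500 (G), 191,400 (D), …
The 3 lowest are I, C, H.
First losing bid is G's $182,500, which sets the uniform price.
Total cost = 3 × $182,500 = $547,500.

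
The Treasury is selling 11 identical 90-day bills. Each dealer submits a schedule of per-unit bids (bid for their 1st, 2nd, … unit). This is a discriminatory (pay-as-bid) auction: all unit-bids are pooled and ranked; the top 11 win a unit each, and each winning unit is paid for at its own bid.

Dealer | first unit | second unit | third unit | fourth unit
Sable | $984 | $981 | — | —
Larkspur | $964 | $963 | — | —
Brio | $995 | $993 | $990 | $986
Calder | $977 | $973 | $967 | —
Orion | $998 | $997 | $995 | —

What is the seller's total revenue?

Total revenue: $10,869

Pooled unit-bids ranked (top 11): 998 (Orion-1), 997 (Orion-2), 995 (Brio-1), 995 (Orion-3), 993 (Brio-2), 990 (Brio-3), 986 (Brio-4), 984 (Sable-1), 981 (Sable-2), 977 (Calder-1), 973 (Calder-2)
Next rejected bid: $967 (not a price — pay-as-bid).
Each winning unit pays its own bid.
Revenue = 998 + 997 + 995 + 995 + 993 + 990 + 986 + 984 + 981 + 977 + 973 = $10,869.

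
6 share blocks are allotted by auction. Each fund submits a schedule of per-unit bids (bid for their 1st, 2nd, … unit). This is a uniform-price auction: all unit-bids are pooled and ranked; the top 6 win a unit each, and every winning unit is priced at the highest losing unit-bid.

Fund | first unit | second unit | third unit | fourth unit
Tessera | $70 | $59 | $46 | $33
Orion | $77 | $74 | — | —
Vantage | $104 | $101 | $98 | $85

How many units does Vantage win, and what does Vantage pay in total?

Vantage: 4 units, pays $280

Pooled unit-bids ranked (top 6): 104 (Vantage-1), 101 (Vantage-2), 98 (Vantage-3), 85 (Vantage-4), 77 (Orion-1), 74 (Orion-2)
The (k+1)-th unit-bid is $70.
Vantage wins 4 unit(s) at $70 each.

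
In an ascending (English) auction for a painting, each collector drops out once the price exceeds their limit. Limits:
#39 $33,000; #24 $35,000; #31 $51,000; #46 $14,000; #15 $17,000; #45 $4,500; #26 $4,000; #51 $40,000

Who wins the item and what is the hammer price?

Open ascending-bid auction: the price rises until one bidder remains; the winner pays the price at which the last rival dropped out.
Limits ranked: 51,000 (#31) > 40,000 (#51) > 35,000 (#24) > 33,000 (#39) > 17,000 (#15) > 14,000 (#46) > …
Once the price passes $40,000, only #31 is left; the hammer falls at #51's limit of $40,000.

#31 wins at $40,000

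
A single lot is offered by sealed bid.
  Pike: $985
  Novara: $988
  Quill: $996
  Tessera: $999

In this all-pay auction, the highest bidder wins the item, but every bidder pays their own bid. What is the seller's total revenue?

Total revenue: $3,968

All-pay auction: the highest bidder wins the item, but every bidder pays their own bid.
Bids ranked: 999 (Tessera) > 996 (Quill) > 988 (Novara) > 985 (Pike)
Every bidder forfeits their bid regardless of winning.
Revenue = 985 + 988 + 996 + 999 = $3,968.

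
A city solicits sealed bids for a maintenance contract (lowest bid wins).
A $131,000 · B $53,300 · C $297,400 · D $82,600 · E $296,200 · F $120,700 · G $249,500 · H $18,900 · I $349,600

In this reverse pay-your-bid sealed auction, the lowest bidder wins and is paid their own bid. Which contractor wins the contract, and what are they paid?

H is paid $18,900

Sorting bids: 18,900 (H) < 53,300 (B) < 82,600 (D) < 120,700 (F) < 131,000 (A) < 249,500 (G) < …
H is lowest → is paid own bid, $18,900.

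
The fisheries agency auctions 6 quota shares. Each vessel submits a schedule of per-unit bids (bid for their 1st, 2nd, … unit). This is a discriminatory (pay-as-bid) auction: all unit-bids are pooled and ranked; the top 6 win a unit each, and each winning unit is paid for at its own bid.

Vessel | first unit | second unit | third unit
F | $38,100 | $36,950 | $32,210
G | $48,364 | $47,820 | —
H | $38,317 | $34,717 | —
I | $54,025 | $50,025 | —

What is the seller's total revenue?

Pooled unit-bids ranked (top 6): 54,025 (I-1), 50,025 (I-2), 48,364 (G-1), 47,820 (G-2), 38,317 (H-1), 38,100 (F-1)
Next rejected bid: $36,950 (not a price — pay-as-bid).
Each winning unit pays its own bid.
Revenue = 54,025 + 50,025 + 48,364 + 47,820 + 38,317 + 38,100 = $276,651.

Total revenue: $276,651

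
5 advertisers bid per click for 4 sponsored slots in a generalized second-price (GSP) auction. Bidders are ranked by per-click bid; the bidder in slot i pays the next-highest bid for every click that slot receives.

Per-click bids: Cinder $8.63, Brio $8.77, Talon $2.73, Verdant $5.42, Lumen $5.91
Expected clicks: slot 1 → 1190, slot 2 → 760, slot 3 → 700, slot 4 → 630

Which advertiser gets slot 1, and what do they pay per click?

Brio; $8.63 per click

Per-click bids in order: $8.77 (Brio) > $8.63 (Cinder) > $5.91 (Lumen) > $5.42 (Verdant) > $2.73 (Talon)
Slot 1 goes to the first-ranked bidder, Brio, who pays the next bid down: $8.63/click.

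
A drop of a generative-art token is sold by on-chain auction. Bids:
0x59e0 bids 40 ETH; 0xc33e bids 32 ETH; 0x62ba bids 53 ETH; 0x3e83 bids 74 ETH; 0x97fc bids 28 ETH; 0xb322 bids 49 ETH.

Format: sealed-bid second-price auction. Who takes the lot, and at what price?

0x3e83 pays 53 ETH

Bids ranked: 74 (0x3e83) > 53 (0x62ba) > 49 (0xb322) > 40 (0x59e0) > 32 (0xc33e) > 28 (0x97fc)
0x3e83 is highest; pays the second-highest bid, 53 ETH.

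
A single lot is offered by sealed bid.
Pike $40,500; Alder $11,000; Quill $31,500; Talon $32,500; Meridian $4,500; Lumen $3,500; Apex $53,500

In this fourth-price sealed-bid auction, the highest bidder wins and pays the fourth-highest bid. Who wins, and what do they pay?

Bids ranked: 53,500 (Apex) > 40,500 (Pike) > 32,500 (Talon) > 31,500 (Quill) > 11,000 (Alder) > 4,500 (Meridian) > …
Apex is highest; pays the fourth-highest bid, $31,500.

Apex pays $31,500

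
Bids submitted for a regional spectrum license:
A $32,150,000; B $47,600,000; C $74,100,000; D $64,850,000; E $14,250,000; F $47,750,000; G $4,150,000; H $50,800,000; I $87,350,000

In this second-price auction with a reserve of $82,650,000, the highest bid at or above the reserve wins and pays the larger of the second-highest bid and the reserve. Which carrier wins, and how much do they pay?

I pays $82,650,000

Second-price auction with a reserve of $82,650,000: the highest bid at or above the reserve wins and pays the larger of the second-highest bid and the reserve.
Sorting bids: 87,350,000 (I) > 74,100,000 (C) > 64,850,000 (D) > 50,800,000 (H) > 47,750,000 (F) > 47,600,000 (B) > …
I has the top bid at or above the reserve ($87,350,000).
Second-highest bid $74,100,000 is below the reserve $82,650,000, so the reserve binds → payment $82,650,000.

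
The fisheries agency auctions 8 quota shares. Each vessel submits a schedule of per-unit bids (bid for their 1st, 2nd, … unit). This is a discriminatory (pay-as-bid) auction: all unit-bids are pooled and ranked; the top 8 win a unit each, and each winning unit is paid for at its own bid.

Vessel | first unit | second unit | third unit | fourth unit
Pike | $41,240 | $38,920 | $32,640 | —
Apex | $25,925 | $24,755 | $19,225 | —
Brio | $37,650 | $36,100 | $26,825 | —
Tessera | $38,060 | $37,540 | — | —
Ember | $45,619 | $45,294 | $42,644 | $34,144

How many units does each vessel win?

Brio 1, Ember 3, Pike 2, Tessera 2

Merging the schedules and taking the best 8: 45,619 (Ember-1), 45,294 (Ember-2), 42,644 (Ember-3), 41,240 (Pike-1), 38,920 (Pike-2), 38,060 (Tessera-1), 37,650 (Brio-1), 37,540 (Tessera-2)
Next rejected bid: $36,100 (not a price — pay-as-bid).
Allocation: Brio 1, Ember 3, Pike 2, Tessera 2.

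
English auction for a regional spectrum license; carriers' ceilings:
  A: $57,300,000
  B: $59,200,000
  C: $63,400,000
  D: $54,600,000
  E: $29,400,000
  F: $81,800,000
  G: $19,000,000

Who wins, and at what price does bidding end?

Ascending (English) auction: the price rises until one bidder remains; the winner pays the price at which the last rival dropped out.
Limits ranked: 81,800,000 (F) > 63,400,000 (C) > 59,200,000 (B) > 57,300,000 (A) > 54,600,000 (D) > 29,400,000 (E) > …
Once the price passes $63,400,000, only F is left; the hammer falls at C's limit of $63,400,000.

F wins at $63,400,000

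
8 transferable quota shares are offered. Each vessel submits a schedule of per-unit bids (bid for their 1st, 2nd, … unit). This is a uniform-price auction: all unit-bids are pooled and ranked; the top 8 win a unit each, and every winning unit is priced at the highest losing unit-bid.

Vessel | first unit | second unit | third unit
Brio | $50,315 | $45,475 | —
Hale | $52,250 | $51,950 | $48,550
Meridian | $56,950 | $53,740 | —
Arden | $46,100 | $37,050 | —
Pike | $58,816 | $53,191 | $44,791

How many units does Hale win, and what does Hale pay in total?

Hale: 3 units, pays $138,300

Pooled unit-bids ranked (top 8): 58,816 (Pike-1), 56,950 (Meridian-1), 53,740 (Meridian-2), 53,191 (Pike-2), 52,250 (Hale-1), 51,950 (Hale-2), 50,315 (Brio-1), 48,550 (Hale-3)
The (k+1)-th unit-bid is $46,100.
Hale wins 3 unit(s) at $46,100 each.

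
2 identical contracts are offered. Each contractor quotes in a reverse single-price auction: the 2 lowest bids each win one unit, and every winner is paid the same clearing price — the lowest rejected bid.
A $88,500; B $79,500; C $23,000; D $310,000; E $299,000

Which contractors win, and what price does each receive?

C, B; each is paid $88,500

Ordering the bids: 23,000 (C), 79,500 (B), 88,500 (A), 299,000 (E), …
The 2 lowest are C, B.
Clearing price = lowest rejected bid = $88,500.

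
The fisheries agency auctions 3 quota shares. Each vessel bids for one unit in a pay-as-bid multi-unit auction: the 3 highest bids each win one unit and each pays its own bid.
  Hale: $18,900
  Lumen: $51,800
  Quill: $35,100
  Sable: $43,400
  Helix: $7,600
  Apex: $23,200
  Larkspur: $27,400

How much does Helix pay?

Bids ranked high→low: 51,800 (Lumen), 43,400 (Sable), 35,100 (Quill), 27,400 (Larkspur), 23,200 (Apex), …
Winners (3 units): Lumen, Sable, Quill.
Helix does not win → $0.

Helix pays $0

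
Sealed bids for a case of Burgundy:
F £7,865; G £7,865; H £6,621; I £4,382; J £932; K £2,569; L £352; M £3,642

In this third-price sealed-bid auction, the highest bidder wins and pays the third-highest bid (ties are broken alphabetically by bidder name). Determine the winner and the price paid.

Rule: the highest bidder wins and pays the third-highest bid.
Sorting bids: 7,865 (F) > 7,865 (G) > 6,621 (H) > 4,382 (I) > 3,642 (M) > 2,569 (K) > …
Tie at £7,865 → F wins by tie-break.
F wins; payment is bid #3 in the ranking = £6,621.

F pays £6,621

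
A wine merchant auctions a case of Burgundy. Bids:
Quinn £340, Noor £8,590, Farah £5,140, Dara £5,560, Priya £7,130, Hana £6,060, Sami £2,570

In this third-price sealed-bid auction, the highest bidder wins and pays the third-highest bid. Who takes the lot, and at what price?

Noor pays £6,060

Sorting bids: 8,590 (Noor) > 7,130 (Priya) > 6,060 (Hana) > 5,560 (Dara) > 5,140 (Farah) > 2,570 (Sami) > …
Noor is highest; pays the third-highest bid, £6,060.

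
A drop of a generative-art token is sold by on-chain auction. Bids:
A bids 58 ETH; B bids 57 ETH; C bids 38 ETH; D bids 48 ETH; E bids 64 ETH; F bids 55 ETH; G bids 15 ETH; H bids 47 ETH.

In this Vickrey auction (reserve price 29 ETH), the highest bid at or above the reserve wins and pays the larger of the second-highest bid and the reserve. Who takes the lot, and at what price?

E pays 58 ETH

Bids in order: 64 (E) > 58 (A) > 57 (B) > 55 (F) > 48 (D) > 47 (H) > …
E has the top bid at or above the reserve (64 ETH).
Second-highest bid 58 ETH exceeds the reserve 29 ETH → payment 58 ETH.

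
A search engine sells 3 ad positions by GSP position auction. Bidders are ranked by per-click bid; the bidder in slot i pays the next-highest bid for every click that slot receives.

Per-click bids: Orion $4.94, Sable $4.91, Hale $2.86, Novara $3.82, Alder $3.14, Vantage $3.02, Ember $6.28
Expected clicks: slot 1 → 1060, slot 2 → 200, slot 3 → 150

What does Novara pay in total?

Sorting advertisers: $6.28 (Ember) > $4.94 (Orion) > $4.91 (Sable) > $3.82 (Novara) > …
Novara ranks below slot 3 → no slot, pays nothing.

Novara pays $0.00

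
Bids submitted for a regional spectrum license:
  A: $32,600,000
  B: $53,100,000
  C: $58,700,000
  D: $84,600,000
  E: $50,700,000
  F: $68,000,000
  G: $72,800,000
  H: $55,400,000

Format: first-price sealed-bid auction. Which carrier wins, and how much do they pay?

D pays $84,600,000

Bids in order: 84,600,000 (D) > 72,800,000 (G) > 68,000,000 (F) > 58,700,000 (C) > 55,400,000 (H) > 53,100,000 (B) > …
First-price: D pays what they bid, $84,600,000.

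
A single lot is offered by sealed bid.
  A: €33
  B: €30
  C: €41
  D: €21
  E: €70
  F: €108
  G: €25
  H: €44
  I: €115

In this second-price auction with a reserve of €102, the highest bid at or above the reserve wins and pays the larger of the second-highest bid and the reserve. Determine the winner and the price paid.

I pays €108

Bids ranked: 115 (I) > 108 (F) > 70 (E) > 44 (H) > 41 (C) > 33 (A) > …
Highest eligible bid: I at €115.
Second-highest bid €108 exceeds the reserve €102 → payment €108.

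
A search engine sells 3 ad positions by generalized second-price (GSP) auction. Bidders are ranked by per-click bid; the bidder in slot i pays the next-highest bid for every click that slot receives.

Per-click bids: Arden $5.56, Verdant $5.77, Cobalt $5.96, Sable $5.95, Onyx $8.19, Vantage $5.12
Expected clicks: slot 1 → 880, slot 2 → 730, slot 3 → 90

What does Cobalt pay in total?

Sorting advertisers: $8.19 (Onyx) > $5.96 (Cobalt) > $5.95 (Sable) > $5.77 (Verdant) > …
Cobalt holds slot 2 → pays next bid $5.95 × 730 clicks = $4343.50.

Cobalt pays $4343.50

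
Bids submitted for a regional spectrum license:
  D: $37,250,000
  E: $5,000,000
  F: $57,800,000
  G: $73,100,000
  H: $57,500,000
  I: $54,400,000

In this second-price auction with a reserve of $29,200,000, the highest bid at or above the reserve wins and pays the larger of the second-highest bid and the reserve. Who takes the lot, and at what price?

G pays $57,800,000

Rule: the highest bid at or above the reserve wins and pays the larger of the second-highest bid and the reserve.
Sorting bids: 73,100,000 (G) > 57,800,000 (F) > 57,500,000 (H) > 54,400,000 (I) > 37,250,000 (D) > 5,000,000 (E)
G has the top bid at or above the reserve ($73,100,000).
max(second-highest $57,800,000, reserve $29,200,000) = $57,800,000; the reserve does not bind.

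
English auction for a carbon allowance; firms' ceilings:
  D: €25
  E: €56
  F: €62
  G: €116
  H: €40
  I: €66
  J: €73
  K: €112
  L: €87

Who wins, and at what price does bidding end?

G wins at €112

Rule: the price rises until one bidder remains; the winner pays the price at which the last rival dropped out.
Sorting limits: 116 (G) > 112 (K) > 87 (L) > 73 (J) > 66 (I) > 62 (F) > …
Bidding ends when K exits at €112; G takes it.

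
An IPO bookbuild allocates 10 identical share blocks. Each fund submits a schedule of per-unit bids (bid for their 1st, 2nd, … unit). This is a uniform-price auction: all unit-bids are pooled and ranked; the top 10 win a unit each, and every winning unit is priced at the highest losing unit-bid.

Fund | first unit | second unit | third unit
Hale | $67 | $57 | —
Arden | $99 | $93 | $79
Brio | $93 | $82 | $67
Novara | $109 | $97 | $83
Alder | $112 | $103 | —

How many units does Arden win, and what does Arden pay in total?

Pooled unit-bids ranked (top 10): 112 (Alder-1), 109 (Novara-1), 103 (Alder-2), 99 (Arden-1), 97 (Novara-2), 93 (Arden-2), 93 (Brio-1), 83 (Novara-3), 82 (Brio-2), 79 (Arden-3)
The (k+1)-th unit-bid is $67.
Arden wins 3 unit(s) at $67 each.

Arden: 3 units, pays $201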